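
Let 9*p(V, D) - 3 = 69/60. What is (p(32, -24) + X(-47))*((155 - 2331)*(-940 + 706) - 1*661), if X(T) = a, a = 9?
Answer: 866014669/180 ≈ 4.8112e+6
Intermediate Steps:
p(V, D) = 83/180 (p(V, D) = 1/3 + (69/60)/9 = 1/3 + (69*(1/60))/9 = 1/3 + (1/9)*(23/20) = 1/3 + 23/180 = 83/180)
X(T) = 9
(p(32, -24) + X(-47))*((155 - 2331)*(-940 + 706) - 1*661) = (83/180 + 9)*((155 - 2331)*(-940 + 706) - 1*661) = 1703*(-2176*(-234) - 661)/180 = 1703*(509184 - 661)/180 = (1703/180)*508523 = 866014669/180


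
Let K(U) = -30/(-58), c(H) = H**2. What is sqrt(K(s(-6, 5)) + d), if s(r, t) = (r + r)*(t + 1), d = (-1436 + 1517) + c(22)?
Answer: 20*sqrt(1189)/29 ≈ 23.781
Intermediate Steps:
d = 565 (d = (-1436 + 1517) + 22**2 = 81 + 484 = 565)
s(r, t) = 2*r*(1 + t) (s(r, t) = (2*r)*(1 + t) = 2*r*(1 + t))
K(U) = 15/29 (K(U) = -30*(-1/58) = 15/29)
sqrt(K(s(-6, 5)) + d) = sqrt(15/29 + 565) = sqrt(16400/29) = 20*sqrt(1189)/29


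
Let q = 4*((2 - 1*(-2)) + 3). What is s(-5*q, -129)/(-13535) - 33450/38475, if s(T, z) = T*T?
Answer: -3218282/1388691 ≈ -2.3175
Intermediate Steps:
q = 28 (q = 4*((2 + 2) + 3) = 4*(4 + 3) = 4*7 = 28)
s(T, z) = T²
s(-5*q, -129)/(-13535) - 33450/38475 = (-5*28)²/(-13535) - 33450/38475 = (-140)²*(-1/13535) - 33450*1/38475 = 19600*(-1/13535) - 446/513 = -3920/2707 - 446/513 = -3218282/1388691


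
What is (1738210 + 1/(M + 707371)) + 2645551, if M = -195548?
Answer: 2243709706304/511823 ≈ 4.3838e+6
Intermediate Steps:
(1738210 + 1/(M + 707371)) + 2645551 = (1738210 + 1/(-195548 + 707371)) + 2645551 = (1738210 + 1/511823) + 2645551 = 889655856831/511823 + 2645551 = 2243709706304/511823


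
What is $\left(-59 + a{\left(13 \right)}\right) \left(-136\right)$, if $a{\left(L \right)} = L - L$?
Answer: $8024$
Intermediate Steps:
$a{\left(L \right)} = 0$
$\left(-59 + a{\left(13 \right)}\right) \left(-136\right) = \left(-59 + 0\right) \left(-136\right) = \left(-59\right) \left(-136\right) = 8024$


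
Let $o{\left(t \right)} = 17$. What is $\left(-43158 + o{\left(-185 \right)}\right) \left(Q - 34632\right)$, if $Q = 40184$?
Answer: $-239518832$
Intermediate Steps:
$\left(-43158 + o{\left(-185 \right)}\right) \left(Q - 34632\right) = \left(-43158 + 17\right) \left(40184 - 34632\right) = \left(-43141\right) 5552 = -239518832$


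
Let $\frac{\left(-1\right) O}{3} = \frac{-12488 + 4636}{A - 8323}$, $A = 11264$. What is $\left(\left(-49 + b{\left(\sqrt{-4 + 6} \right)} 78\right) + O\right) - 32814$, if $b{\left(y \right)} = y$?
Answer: $- \frac{96626527}{2941} + 78 \sqrt{2} \approx -32745.0$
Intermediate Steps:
$O = \frac{23556}{2941}$ ($O = - 3 \frac{-12488 + 4636}{11264 - 8323} = - 3 \left(- \frac{7852}{2941}\right) = - 3 \left(\left(-7852\right) \frac{1}{2941}\right) = \left(-3\right) \left(- \frac{7852}{2941}\right) = \frac{23556}{2941} \approx 8.0095$)
$\left(\left(-49 + b{\left(\sqrt{-4 + 6} \right)} 78\right) + O\right) - 32814 = \left(\left(-49 + \sqrt{-4 + 6} \cdot 78\right) + \frac{23556}{2941}\right) - 32814 = \left(\left(-49 + \sqrt{2} \cdot 78\right) + \frac{23556}{2941}\right) - 32814 = \left(\left(-49 + 78 \sqrt{2}\right) + \frac{23556}{2941}\right) - 32814 = \left(- \frac{120553}{2941} + 78 \sqrt{2}\right) - 32814 = - \frac{96626527}{2941} + 78 \sqrt{2}$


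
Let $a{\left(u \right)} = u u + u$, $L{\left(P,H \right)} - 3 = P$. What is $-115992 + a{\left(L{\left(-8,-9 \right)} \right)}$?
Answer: $-115972$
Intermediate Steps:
$L{\left(P,H \right)} = 3 + P$
$a{\left(u \right)} = u + u^{2}$ ($a{\left(u \right)} = u^{2} + u = u + u^{2}$)
$-115992 + a{\left(L{\left(-8,-9 \right)} \right)} = -115992 + \left(3 - 8\right) \left(1 + \left(3 - 8\right)\right) = -115992 - 5 \left(1 - 5\right) = -115992 - -20 = -115992 + 20 = -115972$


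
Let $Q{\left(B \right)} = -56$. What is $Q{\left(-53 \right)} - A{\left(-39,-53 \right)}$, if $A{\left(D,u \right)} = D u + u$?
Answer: $-2070$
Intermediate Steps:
$A{\left(D,u \right)} = u + D u$
$Q{\left(-53 \right)} - A{\left(-39,-53 \right)} = -56 - - 53 \left(1 - 39\right) = -56 - \left(-53\right) \left(-38\right) = -56 - 2014 = -2070$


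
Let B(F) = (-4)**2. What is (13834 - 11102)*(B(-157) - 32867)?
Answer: -89748932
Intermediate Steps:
B(F) = 16
(13834 - 11102)*(B(-157) - 32867) = (13834 - 11102)*(16 - 32867) = 2732*(-32851) = -89748932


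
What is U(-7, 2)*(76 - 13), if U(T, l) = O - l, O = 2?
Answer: 0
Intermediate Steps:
U(T, l) = 2 - l
U(-7, 2)*(76 - 13) = (2 - 1*2)*(76 - 13) = (2 - 2)*63 = 0*63 = 0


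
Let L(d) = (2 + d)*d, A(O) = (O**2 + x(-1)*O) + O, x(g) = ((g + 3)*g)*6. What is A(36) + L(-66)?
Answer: 5124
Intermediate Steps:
x(g) = 6*g*(3 + g) (x(g) = ((3 + g)*g)*6 = (g*(3 + g))*6 = 6*g*(3 + g))
A(O) = O**2 - 11*O (A(O) = (O**2 + (6*(-1)*(3 - 1))*O) + O = (O**2 + (6*(-1)*2)*O) + O = (O**2 - 12*O) + O = O**2 - 11*O)
L(d) = d*(2 + d)
A(36) + L(-66) = 36*(-11 + 36) - 66*(2 - 66) = 36*25 - 66*(-64) = 900 + 4224 = 5124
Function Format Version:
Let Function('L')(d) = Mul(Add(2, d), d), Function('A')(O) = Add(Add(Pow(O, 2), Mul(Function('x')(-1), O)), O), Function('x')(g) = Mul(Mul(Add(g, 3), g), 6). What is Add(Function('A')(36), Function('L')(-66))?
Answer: 5124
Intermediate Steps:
Function('x')(g) = Mul(6, g, Add(3, g)) (Function('x')(g) = Mul(Mul(Add(3, g), g), 6) = Mul(Mul(g, Add(3, g)), 6) = Mul(6, g, Add(3, g)))
Function('A')(O) = Add(Pow(O, 2), Mul(-11, O)) (Function('A')(O) = Add(Add(Pow(O, 2), Mul(Mul(6, -1, Add(3, -1)), O)), O) = Add(Add(Pow(O, 2), Mul(Mul(6, -1, 2), O)), O) = Add(Add(Pow(O, 2), Mul(-12, O)), O) = Add(Pow(O, 2), Mul(-11, O)))
Function('L')(d) = Mul(d, Add(2, d))
Add(Function('A')(36), Function('L')(-66)) = Add(Mul(36, Add(-11, 36)), Mul(-66, Add(2, -66))) = Add(Mul(36, 25), Mul(-66, -64)) = Add(900, 4224) = 5124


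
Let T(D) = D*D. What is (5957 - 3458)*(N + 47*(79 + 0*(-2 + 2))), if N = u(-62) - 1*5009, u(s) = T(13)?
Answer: -2816373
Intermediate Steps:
T(D) = D**2
u(s) = 169 (u(s) = 13**2 = 169)
N = -4840 (N = 169 - 1*5009 = 169 - 5009 = -4840)
(5957 - 3458)*(N + 47*(79 + 0*(-2 + 2))) = (5957 - 3458)*(-4840 + 47*(79 + 0*(-2 + 2))) = 2499*(-4840 + 47*(79 + 0*0)) = 2499*(-4840 + 47*(79 + 0)) = 2499*(-4840 + 47*79) = 2499*(-4840 + 3713) = 2499*(-1127) = -2816373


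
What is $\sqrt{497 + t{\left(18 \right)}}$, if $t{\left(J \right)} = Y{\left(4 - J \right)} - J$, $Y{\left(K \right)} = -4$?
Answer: $5 \sqrt{19} \approx 21.794$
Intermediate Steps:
$t{\left(J \right)} = -4 - J$
$\sqrt{497 + t{\left(18 \right)}} = \sqrt{497 - 22} = \sqrt{475} = 5 \sqrt{19}$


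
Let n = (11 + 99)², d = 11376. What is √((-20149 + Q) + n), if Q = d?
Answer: √3327 ≈ 57.680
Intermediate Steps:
n = 12100 (n = 110² = 12100)
Q = 11376
√((-20149 + Q) + n) = √((-20149 + 11376) + 12100) = √(-8773 + 12100) = √3327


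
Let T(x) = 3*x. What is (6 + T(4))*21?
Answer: 378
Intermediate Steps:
(6 + T(4))*21 = (6 + 3*4)*21 = (6 + 12)*21 = 18*21 = 378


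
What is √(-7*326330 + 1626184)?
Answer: I*√658126 ≈ 811.25*I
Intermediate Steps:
√(-7*326330 + 1626184) = √(-2284310 + 1626184) = √(-658126) = I*√658126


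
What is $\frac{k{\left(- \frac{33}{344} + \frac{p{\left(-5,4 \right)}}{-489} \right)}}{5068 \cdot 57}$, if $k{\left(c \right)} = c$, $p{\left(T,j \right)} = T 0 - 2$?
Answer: $- \frac{2207}{6941937888} \approx -3.1792 \cdot 10^{-7}$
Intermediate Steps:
$p{\left(T,j \right)} = -2$ ($p{\left(T,j \right)} = 0 - 2 = -2$)
$\frac{k{\left(- \frac{33}{344} + \frac{p{\left(-5,4 \right)}}{-489} \right)}}{5068 \cdot 57} = \frac{- \frac{33}{344} - \frac{2}{-489}}{5068 \cdot 57} = \frac{\left(-33\right) \frac{1}{344} - - \frac{2}{489}}{288876} = \left(- \frac{33}{344} + \frac{2}{489}\right) \frac{1}{288876} = \left(- \frac{15449}{168216}\right) \frac{1}{288876} = - \frac{2207}{6941937888}$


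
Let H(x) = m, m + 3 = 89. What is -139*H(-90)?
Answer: -11954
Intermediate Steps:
m = 86 (m = -3 + 89 = 86)
H(x) = 86
-139*H(-90) = -139*86 = -11954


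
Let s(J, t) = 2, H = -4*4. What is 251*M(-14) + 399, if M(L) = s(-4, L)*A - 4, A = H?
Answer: -8637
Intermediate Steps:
H = -16
A = -16
M(L) = -36 (M(L) = 2*(-16) - 4 = -32 - 4 = -36)
251*M(-14) + 399 = 251*(-36) + 399 = -9036 + 399 = -8637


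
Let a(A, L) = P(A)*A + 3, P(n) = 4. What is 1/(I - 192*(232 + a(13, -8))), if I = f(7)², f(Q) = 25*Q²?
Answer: 1/1445521 ≈ 6.9179e-7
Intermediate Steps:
a(A, L) = 3 + 4*A (a(A, L) = 4*A + 3 = 3 + 4*A)
I = 1500625 (I = (25*7²)² = (25*49)² = 1225² = 1500625)
1/(I - 192*(232 + a(13, -8))) = 1/(1500625 - 192*(232 + (3 + 4*13))) = 1/(1500625 - 192*(232 + (3 + 52))) = 1/(1500625 - 192*(232 + 55)) = 1/(1500625 - 192*287) = 1/(1500625 - 55104) = 1/1445521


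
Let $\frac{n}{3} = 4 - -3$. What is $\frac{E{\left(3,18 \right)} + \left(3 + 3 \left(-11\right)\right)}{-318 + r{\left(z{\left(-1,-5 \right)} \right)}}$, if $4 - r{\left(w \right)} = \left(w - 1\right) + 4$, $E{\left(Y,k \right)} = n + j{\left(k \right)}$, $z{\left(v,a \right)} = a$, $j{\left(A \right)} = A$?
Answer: $- \frac{3}{104} \approx -0.028846$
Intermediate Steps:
$n = 21$ ($n = 3 \left(4 - -3\right) = 3 \left(4 + 3\right) = 3 \cdot 7 = 21$)
$E{\left(Y,k \right)} = 21 + k$
$r{\left(w \right)} = 1 - w$ ($r{\left(w \right)} = 4 - \left(\left(w - 1\right) + 4\right) = 4 - \left(\left(-1 + w\right) + 4\right) = 4 - \left(3 + w\right) = 1 - w$)
$\frac{E{\left(3,18 \right)} + \left(3 + 3 \left(-11\right)\right)}{-318 + r{\left(z{\left(-1,-5 \right)} \right)}} = \frac{\left(21 + 18\right) + \left(3 + 3 \left(-11\right)\right)}{-318 + \left(1 - -5\right)} = \frac{39 + \left(3 - 33\right)}{-318 + \left(1 + 5\right)} = \frac{39 - 30}{-318 + 6} = \frac{9}{-312} = 9 \left(- \frac{1}{312}\right) = - \frac{3}{104}$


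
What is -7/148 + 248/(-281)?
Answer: -38671/41588 ≈ -0.92986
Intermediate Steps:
-7/148 + 248/(-281) = -7*1/148 + 248*(-1/281) = -7/148 - 248/281 = -38671/41588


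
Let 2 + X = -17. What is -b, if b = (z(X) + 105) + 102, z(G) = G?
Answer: -188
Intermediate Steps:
X = -19 (X = -2 - 17 = -19)
b = 188 (b = (-19 + 105) + 102 = 86 + 102 = 188)
-b = -1*188 = -188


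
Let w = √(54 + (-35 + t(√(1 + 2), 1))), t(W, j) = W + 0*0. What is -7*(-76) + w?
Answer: 532 + √(19 + √3) ≈ 536.55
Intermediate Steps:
t(W, j) = W (t(W, j) = W + 0 = W)
w = √(19 + √3) (w = √(54 + (-35 + √(1 + 2))) = √(54 + (-35 + √3)) = √(19 + √3) ≈ 4.5532)
-7*(-76) + w = -7*(-76) + √(19 + √3) = 532 + √(19 + √3)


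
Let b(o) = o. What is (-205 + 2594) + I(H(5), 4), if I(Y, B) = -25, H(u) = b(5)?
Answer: 2364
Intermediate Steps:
H(u) = 5
(-205 + 2594) + I(H(5), 4) = (-205 + 2594) - 25 = 2389 - 25 = 2364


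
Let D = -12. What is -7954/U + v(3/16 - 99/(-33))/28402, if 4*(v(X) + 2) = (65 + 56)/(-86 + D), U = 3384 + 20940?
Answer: -22144635089/67703324304 ≈ -0.32708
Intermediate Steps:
U = 24324
v(X) = -905/392 (v(X) = -2 + ((65 + 56)/(-86 - 12))/4 = -2 + (121/(-98))/4 = -2 + (121*(-1/98))/4 = -2 + (¼)*(-121/98) = -2 - 121/392 = -905/392)
-7954/U + v(3/16 - 99/(-33))/28402 = -7954/24324 - 905/392/28402 = -7954*1/24324 - 905/392*1/28402 = -3977/12162 - 905/11133584 = -22144635089/67703324304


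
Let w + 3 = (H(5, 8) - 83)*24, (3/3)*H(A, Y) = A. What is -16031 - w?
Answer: -14156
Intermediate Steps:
H(A, Y) = A
w = -1875 (w = -3 + (5 - 83)*24 = -3 - 78*24 = -3 - 1872 = -1875)
-16031 - w = -16031 - 1*(-1875) = -16031 + 1875 = -14156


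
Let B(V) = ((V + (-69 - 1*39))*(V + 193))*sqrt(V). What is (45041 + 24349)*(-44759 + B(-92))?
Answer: -3105827010 - 2803356000*I*sqrt(23) ≈ -3.1058e+9 - 1.3444e+10*I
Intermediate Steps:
B(V) = sqrt(V)*(-108 + V)*(193 + V) (B(V) = ((V + (-69 - 39))*(193 + V))*sqrt(V) = ((V - 108)*(193 + V))*sqrt(V) = ((-108 + V)*(193 + V))*sqrt(V) = sqrt(V)*(-108 + V)*(193 + V))
(45041 + 24349)*(-44759 + B(-92)) = (45041 + 24349)*(-44759 + sqrt(-92)*(-20844 + (-92)**2 + 85*(-92))) = 69390*(-44759 + (2*I*sqrt(23))*(-20844 + 8464 - 7820)) = 69390*(-44759 + (2*I*sqrt(23))*(-20200)) = 69390*(-44759 - 40400*I*sqrt(23)) = -3105827010 - 2803356000*I*sqrt(23)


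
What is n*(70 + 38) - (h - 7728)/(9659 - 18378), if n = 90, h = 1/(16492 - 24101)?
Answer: 644793903767/66342871 ≈ 9719.1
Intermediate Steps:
h = -1/7609 (h = 1/(-7609) = -1/7609 ≈ -0.00013142)
n*(70 + 38) - (h - 7728)/(9659 - 18378) = 90*(70 + 38) - (-1/7609 - 7728)/(9659 - 18378) = 90*108 - (-58802353)/(7609*(-8719)) = 9720 - (-58802353)*(-1)/(7609*8719) = 9720 - 1*58802353/66342871 = 9720 - 58802353/66342871 = 644793903767/66342871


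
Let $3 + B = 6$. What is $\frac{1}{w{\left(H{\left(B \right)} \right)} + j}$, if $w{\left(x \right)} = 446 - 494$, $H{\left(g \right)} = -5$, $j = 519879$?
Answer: $\frac{1}{519831} \approx 1.9237 \cdot 10^{-6}$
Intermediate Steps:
$B = 3$ ($B = -3 + 6 = 3$)
$w{\left(x \right)} = -48$ ($w{\left(x \right)} = 446 - 494 = -48$)
$\frac{1}{w{\left(H{\left(B \right)} \right)} + j} = \frac{1}{-48 + 519879} = \frac{1}{519831}$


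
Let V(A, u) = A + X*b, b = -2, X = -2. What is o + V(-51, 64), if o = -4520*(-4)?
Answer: 18033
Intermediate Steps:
V(A, u) = 4 + A (V(A, u) = A - 2*(-2) = A + 4 = 4 + A)
o = 18080
o + V(-51, 64) = 18080 + (4 - 51) = 18080 - 47 = 18033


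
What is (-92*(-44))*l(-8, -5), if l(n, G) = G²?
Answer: 101200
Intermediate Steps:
(-92*(-44))*l(-8, -5) = -92*(-44)*(-5)² = 4048*25 = 101200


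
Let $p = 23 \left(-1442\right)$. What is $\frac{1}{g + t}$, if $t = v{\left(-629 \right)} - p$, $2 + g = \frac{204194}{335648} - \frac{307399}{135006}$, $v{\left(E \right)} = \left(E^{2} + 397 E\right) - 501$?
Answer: $\frac{11328623472}{2023171291876855} \approx 5.5994 \cdot 10^{-6}$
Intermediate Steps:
$v{\left(E \right)} = -501 + E^{2} + 397 E$
$g = - \frac{41559858041}{11328623472}$ ($g = -2 + \left(\frac{204194}{335648} - \frac{307399}{135006}\right) = -2 + \left(204194 \cdot \frac{1}{335648} - \frac{307399}{135006}\right) = -2 + \left(\frac{102097}{167824} - \frac{307399}{135006}\right) = -2 - \frac{18902611097}{11328623472} = - \frac{41559858041}{11328623472} \approx -3.6686$)
$p = -33166$
$t = 178593$ ($t = \left(-501 + \left(-629\right)^{2} + 397 \left(-629\right)\right) - -33166 = \left(-501 + 395641 - 249713\right) + 33166 = 145427 + 33166 = 178593$)
$\frac{1}{g + t} = \frac{1}{- \frac{41559858041}{11328623472} + 178593} = \frac{1}{\frac{2023171291876855}{11328623472}} = \frac{11328623472}{2023171291876855}$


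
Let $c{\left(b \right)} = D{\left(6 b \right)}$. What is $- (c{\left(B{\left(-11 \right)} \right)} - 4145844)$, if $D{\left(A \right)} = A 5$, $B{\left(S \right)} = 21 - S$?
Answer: $4144884$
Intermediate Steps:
$D{\left(A \right)} = 5 A$
$c{\left(b \right)} = 30 b$ ($c{\left(b \right)} = 5 \cdot 6 b = 30 b$)
$- (c{\left(B{\left(-11 \right)} \right)} - 4145844) = - (30 \left(21 - -11\right) - 4145844) = - (30 \left(21 + 11\right) - 4145844) = - (30 \cdot 32 - 4145844) = - (960 - 4145844) = \left(-1\right) \left(-4144884\right) = 4144884$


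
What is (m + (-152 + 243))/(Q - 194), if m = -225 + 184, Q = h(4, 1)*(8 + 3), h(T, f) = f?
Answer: -50/183 ≈ -0.27322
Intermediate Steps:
Q = 11 (Q = 1*(8 + 3) = 1*11 = 11)
m = -41
(m + (-152 + 243))/(Q - 194) = (-41 + (-152 + 243))/(11 - 194) = (-41 + 91)/(-183) = 50*(-1/183) = -50/183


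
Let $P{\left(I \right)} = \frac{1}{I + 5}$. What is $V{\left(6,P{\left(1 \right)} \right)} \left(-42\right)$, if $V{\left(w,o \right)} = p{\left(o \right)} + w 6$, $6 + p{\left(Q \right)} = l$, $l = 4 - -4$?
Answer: $-1596$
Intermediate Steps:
$l = 8$ ($l = 4 + 4 = 8$)
$p{\left(Q \right)} = 2$ ($p{\left(Q \right)} = -6 + 8 = 2$)
$P{\left(I \right)} = \frac{1}{5 + I}$
$V{\left(w,o \right)} = 2 + 6 w$ ($V{\left(w,o \right)} = 2 + w 6 = 2 + 6 w$)
$V{\left(6,P{\left(1 \right)} \right)} \left(-42\right) = \left(2 + 6 \cdot 6\right) \left(-42\right) = \left(2 + 36\right) \left(-42\right) = 38 \left(-42\right) = -1596$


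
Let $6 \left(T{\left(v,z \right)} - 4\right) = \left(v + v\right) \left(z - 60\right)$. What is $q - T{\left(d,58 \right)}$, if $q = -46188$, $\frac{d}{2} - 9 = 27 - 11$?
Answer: $- \frac{138476}{3} \approx -46159.0$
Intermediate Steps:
$d = 50$ ($d = 18 + 2 \left(27 - 11\right) = 18 + 2 \cdot 16 = 18 + 32 = 50$)
$T{\left(v,z \right)} = 4 + \frac{v \left(-60 + z\right)}{3}$ ($T{\left(v,z \right)} = 4 + \frac{\left(v + v\right) \left(z - 60\right)}{6} = 4 + \frac{2 v \left(-60 + z\right)}{6} = 4 + \frac{v \left(-60 + z\right)}{3}$)
$q - T{\left(d,58 \right)} = -46188 - \left(4 - 1000 + \frac{1}{3} \cdot 50 \cdot 58\right) = -46188 - \left(4 - 1000 + \frac{2900}{3}\right) = -46188 - - \frac{88}{3} = -46188 + \frac{88}{3} = - \frac{138476}{3}$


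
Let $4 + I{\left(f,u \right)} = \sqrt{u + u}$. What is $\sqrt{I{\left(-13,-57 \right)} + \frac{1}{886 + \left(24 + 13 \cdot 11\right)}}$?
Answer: $\frac{\sqrt{-54743 + 13689 i \sqrt{114}}}{117} \approx 1.9238 + 2.7749 i$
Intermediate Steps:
$I{\left(f,u \right)} = -4 + \sqrt{2} \sqrt{u}$ ($I{\left(f,u \right)} = -4 + \sqrt{u + u} = -4 + \sqrt{2 u} = -4 + \sqrt{2} \sqrt{u}$)
$\sqrt{I{\left(-13,-57 \right)} + \frac{1}{886 + \left(24 + 13 \cdot 11\right)}} = \sqrt{\left(-4 + \sqrt{2} \sqrt{-57}\right) + \frac{1}{886 + \left(24 + 13 \cdot 11\right)}} = \sqrt{\left(-4 + \sqrt{2} i \sqrt{57}\right) + \frac{1}{886 + \left(24 + 143\right)}} = \sqrt{\left(-4 + i \sqrt{114}\right) + \frac{1}{886 + 167}} = \sqrt{\left(-4 + i \sqrt{114}\right) + \frac{1}{1053}} = \sqrt{- \frac{4211}{1053} + i \sqrt{114}}$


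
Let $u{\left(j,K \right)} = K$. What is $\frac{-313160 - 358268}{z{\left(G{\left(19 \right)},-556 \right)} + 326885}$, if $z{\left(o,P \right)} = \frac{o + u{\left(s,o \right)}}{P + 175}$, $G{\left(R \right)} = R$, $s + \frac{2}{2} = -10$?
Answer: $- \frac{255814068}{124543147} \approx -2.054$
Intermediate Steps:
$s = -11$ ($s = -1 - 10 = -11$)
$z{\left(o,P \right)} = \frac{2 o}{175 + P}$ ($z{\left(o,P \right)} = \frac{o + o}{P + 175} = \frac{2 o}{175 + P}$)
$\frac{-313160 - 358268}{z{\left(G{\left(19 \right)},-556 \right)} + 326885} = \frac{-313160 - 358268}{2 \cdot 19 \frac{1}{175 - 556} + 326885} = - \frac{671428}{2 \cdot 19 \frac{1}{-381} + 326885} = - \frac{671428}{2 \cdot 19 \left(- \frac{1}{381}\right) + 326885} = - \frac{671428}{- \frac{38}{381} + 326885} = - \frac{671428}{\frac{124543147}{381}} = \left(-671428\right) \frac{381}{124543147} = - \frac{255814068}{124543147}$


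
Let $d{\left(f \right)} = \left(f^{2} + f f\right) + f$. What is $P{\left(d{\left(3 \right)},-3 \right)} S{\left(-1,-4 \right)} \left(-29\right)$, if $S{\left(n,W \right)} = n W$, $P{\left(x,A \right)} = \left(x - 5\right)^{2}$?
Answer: $-29696$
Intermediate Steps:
$d{\left(f \right)} = f + 2 f^{2}$ ($d{\left(f \right)} = \left(f^{2} + f^{2}\right) + f = 2 f^{2} + f = f + 2 f^{2}$)
$P{\left(x,A \right)} = \left(-5 + x\right)^{2}$
$S{\left(n,W \right)} = W n$
$P{\left(d{\left(3 \right)},-3 \right)} S{\left(-1,-4 \right)} \left(-29\right) = \left(-5 + 3 \left(1 + 2 \cdot 3\right)\right)^{2} \left(\left(-4\right) \left(-1\right)\right) \left(-29\right) = \left(-5 + 3 \left(1 + 6\right)\right)^{2} \cdot 4 \left(-29\right) = \left(-5 + 3 \cdot 7\right)^{2} \cdot 4 \left(-29\right) = \left(-5 + 21\right)^{2} \cdot 4 \left(-29\right) = 16^{2} \cdot 4 \left(-29\right) = 256 \cdot 4 \left(-29\right) = 1024 \left(-29\right) = -29696$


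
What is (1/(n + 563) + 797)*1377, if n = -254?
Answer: 113039766/103 ≈ 1.0975e+6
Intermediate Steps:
(1/(n + 563) + 797)*1377 = (1/(-254 + 563) + 797)*1377 = (1/309 + 797)*1377 = (246274/309)*1377 = 113039766/103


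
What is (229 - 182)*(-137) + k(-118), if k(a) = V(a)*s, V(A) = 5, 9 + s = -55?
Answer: -6759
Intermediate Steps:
s = -64 (s = -9 - 55 = -64)
k(a) = -320 (k(a) = 5*(-64) = -320)
(229 - 182)*(-137) + k(-118) = (229 - 182)*(-137) - 320 = 47*(-137) - 320 = -6439 - 320 = -6759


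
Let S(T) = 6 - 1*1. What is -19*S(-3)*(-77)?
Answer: 7315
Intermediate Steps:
S(T) = 5 (S(T) = 6 - 1 = 5)
-19*S(-3)*(-77) = -19*5*(-77) = -95*(-77) = 7315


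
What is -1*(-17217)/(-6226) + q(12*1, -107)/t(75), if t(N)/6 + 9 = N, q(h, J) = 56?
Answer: -147029/56034 ≈ -2.6239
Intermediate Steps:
t(N) = -54 + 6*N
-1*(-17217)/(-6226) + q(12*1, -107)/t(75) = -1*(-17217)/(-6226) + 56/(-54 + 6*75) = 17217*(-1/6226) + 56/(-54 + 450) = -17217/6226 + 56/396 = -17217/6226 + 56*(1/396) = -17217/6226 + 14/99 = -147029/56034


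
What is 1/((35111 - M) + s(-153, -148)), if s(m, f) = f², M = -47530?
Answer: 1/104545 ≈ 9.5653e-6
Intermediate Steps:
1/((35111 - M) + s(-153, -148)) = 1/((35111 - 1*(-47530)) + (-148)²) = 1/((35111 + 47530) + 21904) = 1/(82641 + 21904) = 1/104545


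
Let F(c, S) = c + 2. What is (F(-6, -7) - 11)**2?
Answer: 225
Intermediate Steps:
F(c, S) = 2 + c
(F(-6, -7) - 11)**2 = ((2 - 6) - 11)**2 = (-4 - 11)**2 = (-15)**2 = 225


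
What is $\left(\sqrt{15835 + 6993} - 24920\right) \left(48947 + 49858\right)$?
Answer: $-2462220600 + 197610 \sqrt{5707} \approx -2.4473 \cdot 10^{9}$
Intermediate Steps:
$\left(\sqrt{15835 + 6993} - 24920\right) \left(48947 + 49858\right) = \left(\sqrt{22828} - 24920\right) 98805 = \left(2 \sqrt{5707} - 24920\right) 98805 = \left(-24920 + 2 \sqrt{5707}\right) 98805 = -2462220600 + 197610 \sqrt{5707}$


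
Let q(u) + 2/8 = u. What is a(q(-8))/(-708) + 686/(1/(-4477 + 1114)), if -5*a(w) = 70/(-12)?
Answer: -9800212471/4248 ≈ -2.3070e+6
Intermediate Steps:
q(u) = -¼ + u
a(w) = 7/6 (a(w) = -14/(-12) = -14*(-1)/12 = -⅕*(-35/6) = 7/6)
a(q(-8))/(-708) + 686/(1/(-4477 + 1114)) = (7/6)/(-708) + 686/(1/(-4477 + 1114)) = (7/6)*(-1/708) + 686/(1/(-3363)) = -7/4248 + 686/(-1/3363) = -7/4248 + 686*(-3363) = -7/4248 - 2307018 = -9800212471/4248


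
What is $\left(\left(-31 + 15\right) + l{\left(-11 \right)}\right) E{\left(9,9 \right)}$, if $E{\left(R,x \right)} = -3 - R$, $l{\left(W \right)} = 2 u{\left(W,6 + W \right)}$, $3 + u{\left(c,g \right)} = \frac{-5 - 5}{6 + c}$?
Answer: $216$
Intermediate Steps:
$u{\left(c,g \right)} = -3 - \frac{10}{6 + c}$ ($u{\left(c,g \right)} = -3 + \frac{-5 - 5}{6 + c} = -3 - \frac{10}{6 + c}$)
$l{\left(W \right)} = \frac{2 \left(-28 - 3 W\right)}{6 + W}$ ($l{\left(W \right)} = 2 \frac{-28 - 3 W}{6 + W} = \frac{2 \left(-28 - 3 W\right)}{6 + W}$)
$\left(\left(-31 + 15\right) + l{\left(-11 \right)}\right) E{\left(9,9 \right)} = \left(\left(-31 + 15\right) + \frac{2 \left(-28 - -33\right)}{6 - 11}\right) \left(-3 - 9\right) = \left(-16 + \frac{2 \left(-28 + 33\right)}{-5}\right) \left(-3 - 9\right) = \left(-16 + 2 \left(- \frac{1}{5}\right) 5\right) \left(-12\right) = \left(-16 - 2\right) \left(-12\right) = \left(-18\right) \left(-12\right) = 216$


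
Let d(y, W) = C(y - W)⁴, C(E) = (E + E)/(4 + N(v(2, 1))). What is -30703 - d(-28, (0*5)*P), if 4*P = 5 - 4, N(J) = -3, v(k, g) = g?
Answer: -9865199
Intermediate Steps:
P = ¼ (P = (5 - 4)/4 = (¼)*1 = ¼ ≈ 0.25000)
C(E) = 2*E (C(E) = (E + E)/(4 - 3) = (2*E)/1 = (2*E)*1 = 2*E)
d(y, W) = (-2*W + 2*y)⁴ (d(y, W) = (2*(y - W))⁴ = (-2*W + 2*y)⁴)
-30703 - d(-28, (0*5)*P) = -30703 - 16*((0*5)*(¼) - 1*(-28))⁴ = -30703 - 16*(0*(¼) + 28)⁴ = -30703 - 16*(0 + 28)⁴ = -30703 - 16*28⁴ = -30703 - 16*614656 = -30703 - 1*9834496 = -30703 - 9834496 = -9865199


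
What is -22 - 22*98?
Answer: -2178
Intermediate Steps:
-22 - 22*98 = -22 - 2156 = -2178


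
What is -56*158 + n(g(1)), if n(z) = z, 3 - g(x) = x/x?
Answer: -8846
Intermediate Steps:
g(x) = 2 (g(x) = 3 - x/x = 3 - 1*1 = 3 - 1 = 2)
-56*158 + n(g(1)) = -56*158 + 2 = -8848 + 2 = -8846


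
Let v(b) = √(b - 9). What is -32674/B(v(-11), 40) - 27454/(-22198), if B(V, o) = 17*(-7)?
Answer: 21428367/77693 ≈ 275.81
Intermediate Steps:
v(b) = √(-9 + b)
B(V, o) = -119
-32674/B(v(-11), 40) - 27454/(-22198) = -32674/(-119) - 27454/(-22198) = -32674*(-1/119) - 27454*(-1/22198) = 1922/7 + 13727/11099 = 21428367/77693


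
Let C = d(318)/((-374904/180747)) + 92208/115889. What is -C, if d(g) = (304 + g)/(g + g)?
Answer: -29271894571/90302126736 ≈ -0.32415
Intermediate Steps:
d(g) = (304 + g)/(2*g) (d(g) = (304 + g)/((2*g)) = (304 + g)*(1/(2*g)) = (304 + g)/(2*g))
C = 29271894571/90302126736 (C = ((1/2)*(304 + 318)/318)/((-374904/180747)) + 92208/115889 = ((1/2)*(1/318)*622)/((-374904*1/180747)) + 92208*(1/115889) = 311/(318*(-41656/20083)) + 5424/6817 = (311/318)*(-20083/41656) + 5424/6817 = -6245813/13246608 + 5424/6817 = 29271894571/90302126736 ≈ 0.32415)
-C = -1*29271894571/90302126736 = -29271894571/90302126736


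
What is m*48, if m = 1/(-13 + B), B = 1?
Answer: -4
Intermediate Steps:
m = -1/12 (m = 1/(-13 + 1) = 1/(-12) = -1/12 ≈ -0.083333)
m*48 = -1/12*48 = -4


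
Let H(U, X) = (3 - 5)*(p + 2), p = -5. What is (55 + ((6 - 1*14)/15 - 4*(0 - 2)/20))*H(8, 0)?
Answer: 1646/5 ≈ 329.20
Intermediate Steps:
H(U, X) = 6 (H(U, X) = (3 - 5)*(-5 + 2) = -2*(-3) = 6)
(55 + ((6 - 1*14)/15 - 4*(0 - 2)/20))*H(8, 0) = (55 + ((6 - 1*14)/15 - 4*(0 - 2)/20))*6 = (55 + ((6 - 14)*(1/15) - 4*(-2)*(1/20)))*6 = (55 + (-8*1/15 + 8*(1/20)))*6 = (55 + (-8/15 + ⅖))*6 = (55 - 2/15)*6 = (823/15)*6 = 1646/5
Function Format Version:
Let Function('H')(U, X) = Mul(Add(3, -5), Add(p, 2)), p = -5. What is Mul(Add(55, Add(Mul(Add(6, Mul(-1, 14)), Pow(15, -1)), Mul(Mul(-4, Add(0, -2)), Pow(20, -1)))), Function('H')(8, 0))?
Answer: Rational(1646, 5) ≈ 329.20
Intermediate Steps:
Function('H')(U, X) = 6 (Function('H')(U, X) = Mul(Add(3, -5), Add(-5, 2)) = Mul(-2, -3) = 6)
Mul(Add(55, Add(Mul(Add(6, Mul(-1, 14)), Pow(15, -1)), Mul(Mul(-4, Add(0, -2)), Pow(20, -1)))), Function('H')(8, 0)) = Mul(Add(55, Add(Mul(Add(6, Mul(-1, 14)), Pow(15, -1)), Mul(Mul(-4, Add(0, -2)), Pow(20, -1)))), 6) = Mul(Add(55, Add(Mul(Add(6, -14), Rational(1, 15)), Mul(Mul(-4, -2), Rational(1, 20)))), 6) = Mul(Add(55, Add(Mul(-8, Rational(1, 15)), Mul(8, Rational(1, 20)))), 6) = Mul(Add(55, Add(Rational(-8, 15), Rational(2, 5))), 6) = Mul(Add(55, Rational(-2, 15)), 6) = Mul(Rational(823, 15), 6) = Rational(1646, 5)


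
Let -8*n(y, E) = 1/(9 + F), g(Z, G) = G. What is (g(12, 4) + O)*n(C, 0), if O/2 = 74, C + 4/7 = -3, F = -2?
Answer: -19/7 ≈ -2.7143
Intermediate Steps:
C = -25/7 (C = -4/7 - 3 = -25/7 ≈ -3.5714)
n(y, E) = -1/56 (n(y, E) = -1/(8*(9 - 2)) = -1/8/7 = -1/8*1/7 = -1/56)
O = 148 (O = 2*74 = 148)
(g(12, 4) + O)*n(C, 0) = (4 + 148)*(-1/56) = 152*(-1/56) = -19/7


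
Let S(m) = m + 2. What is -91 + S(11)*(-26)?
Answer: -429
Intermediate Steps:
S(m) = 2 + m
-91 + S(11)*(-26) = -91 + (2 + 11)*(-26) = -91 + 13*(-26) = -91 - 338 = -429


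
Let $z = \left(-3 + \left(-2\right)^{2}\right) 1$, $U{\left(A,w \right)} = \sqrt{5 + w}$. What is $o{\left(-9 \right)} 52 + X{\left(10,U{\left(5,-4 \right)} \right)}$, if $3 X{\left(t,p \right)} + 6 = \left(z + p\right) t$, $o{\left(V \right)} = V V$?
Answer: $\frac{12650}{3} \approx 4216.7$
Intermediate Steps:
$o{\left(V \right)} = V^{2}$
$z = 1$ ($z = \left(-3 + 4\right) 1 = 1 \cdot 1 = 1$)
$X{\left(t,p \right)} = -2 + \frac{t \left(1 + p\right)}{3}$ ($X{\left(t,p \right)} = -2 + \frac{\left(1 + p\right) t}{3} = -2 + \frac{t \left(1 + p\right)}{3}$)
$o{\left(-9 \right)} 52 + X{\left(10,U{\left(5,-4 \right)} \right)} = \left(-9\right)^{2} \cdot 52 + \left(-2 + \frac{1}{3} \cdot 10 + \frac{1}{3} \sqrt{5 - 4} \cdot 10\right) = 81 \cdot 52 + \left(-2 + \frac{10}{3} + \frac{1}{3} \sqrt{1} \cdot 10\right) = 4212 + \left(-2 + \frac{10}{3} + \frac{1}{3} \cdot 1 \cdot 10\right) = 4212 + \left(-2 + \frac{10}{3} + \frac{10}{3}\right) = 4212 + \frac{14}{3} = \frac{12650}{3}$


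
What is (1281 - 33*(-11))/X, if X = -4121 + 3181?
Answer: -411/235 ≈ -1.7489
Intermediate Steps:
X = -940
(1281 - 33*(-11))/X = (1281 - 33*(-11))/(-940) = (1281 + 363)*(-1/940) = 1644*(-1/940) = -411/235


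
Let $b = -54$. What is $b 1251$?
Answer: $-67554$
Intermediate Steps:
$b 1251 = \left(-54\right) 1251 = -67554$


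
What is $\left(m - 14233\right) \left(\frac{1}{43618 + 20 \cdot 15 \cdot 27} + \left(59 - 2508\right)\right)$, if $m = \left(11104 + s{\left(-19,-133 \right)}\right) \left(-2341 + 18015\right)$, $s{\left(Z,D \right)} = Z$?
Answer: $- \frac{22004447335362717}{51718} \approx -4.2547 \cdot 10^{11}$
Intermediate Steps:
$m = 173746290$ ($m = \left(11104 - 19\right) \left(-2341 + 18015\right) = 11085 \cdot 15674 = 173746290$)
$\left(m - 14233\right) \left(\frac{1}{43618 + 20 \cdot 15 \cdot 27} + \left(59 - 2508\right)\right) = \left(173746290 - 14233\right) \left(\frac{1}{43618 + 20 \cdot 15 \cdot 27} + \left(59 - 2508\right)\right) = 173732057 \left(\frac{1}{43618 + 300 \cdot 27} + \left(59 - 2508\right)\right) = 173732057 \left(\frac{1}{43618 + 8100} - 2449\right) = 173732057 \left(\frac{1}{51718} - 2449\right) = 173732057 \left(- \frac{126657381}{51718}\right) = - \frac{22004447335362717}{51718}$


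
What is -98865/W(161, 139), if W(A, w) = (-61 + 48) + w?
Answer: -10985/14 ≈ -784.64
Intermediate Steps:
W(A, w) = -13 + w
-98865/W(161, 139) = -98865/(-13 + 139) = -98865/126 = -98865*1/126 = -10985/14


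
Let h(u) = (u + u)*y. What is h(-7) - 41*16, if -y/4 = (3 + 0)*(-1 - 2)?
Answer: -1160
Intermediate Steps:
y = 36 (y = -4*(3 + 0)*(-1 - 2) = -12*(-3) = -4*(-9) = 36)
h(u) = 72*u (h(u) = (u + u)*36 = (2*u)*36 = 72*u)
h(-7) - 41*16 = 72*(-7) - 41*16 = -504 - 656 = -1160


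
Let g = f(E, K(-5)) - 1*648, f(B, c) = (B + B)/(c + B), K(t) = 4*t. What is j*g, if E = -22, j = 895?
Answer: -12159470/21 ≈ -5.7902e+5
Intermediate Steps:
f(B, c) = 2*B/(B + c) (f(B, c) = (2*B)/(B + c) = 2*B/(B + c))
g = -13586/21 (g = 2*(-22)/(-22 + 4*(-5)) - 1*648 = 2*(-22)/(-22 - 20) - 648 = 2*(-22)/(-42) - 648 = 2*(-22)*(-1/42) - 648 = 22/21 - 648 = -13586/21 ≈ -646.95)
j*g = 895*(-13586/21) = -12159470/21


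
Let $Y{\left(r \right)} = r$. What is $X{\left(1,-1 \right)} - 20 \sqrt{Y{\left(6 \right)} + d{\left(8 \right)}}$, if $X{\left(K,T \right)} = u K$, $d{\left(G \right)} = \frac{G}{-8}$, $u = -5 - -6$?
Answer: $1 - 20 \sqrt{5} \approx -43.721$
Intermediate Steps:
$u = 1$ ($u = -5 + 6 = 1$)
$d{\left(G \right)} = - \frac{G}{8}$ ($d{\left(G \right)} = G \left(- \frac{1}{8}\right) = - \frac{G}{8}$)
$X{\left(K,T \right)} = K$ ($X{\left(K,T \right)} = 1 K = K$)
$X{\left(1,-1 \right)} - 20 \sqrt{Y{\left(6 \right)} + d{\left(8 \right)}} = 1 - 20 \sqrt{6 - 1} = 1 - 20 \sqrt{5}$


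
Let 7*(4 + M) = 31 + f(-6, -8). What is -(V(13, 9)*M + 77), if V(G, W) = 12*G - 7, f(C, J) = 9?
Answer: -2327/7 ≈ -332.43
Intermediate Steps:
V(G, W) = -7 + 12*G
M = 12/7 (M = -4 + (31 + 9)/7 = -4 + (⅐)*40 = -4 + 40/7 = 12/7 ≈ 1.7143)
-(V(13, 9)*M + 77) = -((-7 + 12*13)*(12/7) + 77) = -((-7 + 156)*(12/7) + 77) = -(149*(12/7) + 77) = -(1788/7 + 77) = -1*2327/7 = -2327/7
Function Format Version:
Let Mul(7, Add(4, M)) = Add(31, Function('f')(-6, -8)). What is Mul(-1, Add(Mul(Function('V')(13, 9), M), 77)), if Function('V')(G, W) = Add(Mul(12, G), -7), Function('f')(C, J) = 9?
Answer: Rational(-2327, 7) ≈ -332.43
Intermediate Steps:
Function('V')(G, W) = Add(-7, Mul(12, G))
M = Rational(12, 7) (M = Add(-4, Mul(Rational(1, 7), Add(31, 9))) = Add(-4, Mul(Rational(1, 7), 40)) = Add(-4, Rational(40, 7)) = Rational(12, 7) ≈ 1.7143)
Mul(-1, Add(Mul(Function('V')(13, 9), M), 77)) = Mul(-1, Add(Mul(Add(-7, Mul(12, 13)), Rational(12, 7)), 77)) = Mul(-1, Add(Mul(Add(-7, 156), Rational(12, 7)), 77)) = Mul(-1, Add(Mul(149, Rational(12, 7)), 77)) = Mul(-1, Add(Rational(1788, 7), 77)) = Mul(-1, Rational(2327, 7)) = Rational(-2327, 7)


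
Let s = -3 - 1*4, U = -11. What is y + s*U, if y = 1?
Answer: 78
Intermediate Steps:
s = -7 (s = -3 - 4 = -7)
y + s*U = 1 - 7*(-11) = 1 + 77 = 78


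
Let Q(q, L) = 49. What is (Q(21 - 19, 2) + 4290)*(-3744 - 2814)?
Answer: -28455162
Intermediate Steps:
(Q(21 - 19, 2) + 4290)*(-3744 - 2814) = (49 + 4290)*(-3744 - 2814) = 4339*(-6558) = -28455162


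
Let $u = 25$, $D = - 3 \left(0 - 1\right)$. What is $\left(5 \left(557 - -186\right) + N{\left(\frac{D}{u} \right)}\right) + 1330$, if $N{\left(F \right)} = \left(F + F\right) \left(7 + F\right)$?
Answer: $\frac{3154193}{625} \approx 5046.7$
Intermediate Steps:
$D = 3$ ($D = \left(-3\right) \left(-1\right) = 3$)
$N{\left(F \right)} = 2 F \left(7 + F\right)$
$\left(5 \left(557 - -186\right) + N{\left(\frac{D}{u} \right)}\right) + 1330 = \left(5 \left(557 - -186\right) + 2 \cdot \frac{3}{25} \left(7 + \frac{3}{25}\right)\right) + 1330 = \left(5 \left(557 + 186\right) + 2 \cdot 3 \cdot \frac{1}{25} \left(7 + 3 \cdot \frac{1}{25}\right)\right) + 1330 = \left(5 \cdot 743 + 2 \cdot \frac{3}{25} \left(7 + \frac{3}{25}\right)\right) + 1330 = \left(3715 + 2 \cdot \frac{3}{25} \cdot \frac{178}{25}\right) + 1330 = \left(3715 + \frac{1068}{625}\right) + 1330 = \frac{2322943}{625} + 1330 = \frac{3154193}{625}$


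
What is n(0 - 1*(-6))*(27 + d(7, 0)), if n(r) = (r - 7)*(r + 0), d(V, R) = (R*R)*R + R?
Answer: -162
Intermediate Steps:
d(V, R) = R + R³ (d(V, R) = R²*R + R = R³ + R = R + R³)
n(r) = r*(-7 + r) (n(r) = (-7 + r)*r = r*(-7 + r))
n(0 - 1*(-6))*(27 + d(7, 0)) = ((0 - 1*(-6))*(-7 + (0 - 1*(-6))))*(27 + (0 + 0³)) = ((0 + 6)*(-7 + (0 + 6)))*(27 + (0 + 0)) = (6*(-7 + 6))*(27 + 0) = (6*(-1))*27 = -6*27 = -162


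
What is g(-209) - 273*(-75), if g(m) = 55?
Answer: 20530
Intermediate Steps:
g(-209) - 273*(-75) = 55 - 273*(-75) = 55 + 20475 = 20530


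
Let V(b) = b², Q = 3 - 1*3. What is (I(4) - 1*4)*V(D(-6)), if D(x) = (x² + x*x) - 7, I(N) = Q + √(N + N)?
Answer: -16900 + 8450*√2 ≈ -4949.9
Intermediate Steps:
Q = 0 (Q = 3 - 3 = 0)
I(N) = √2*√N (I(N) = 0 + √(N + N) = 0 + √(2*N) = 0 + √2*√N = √2*√N)
D(x) = -7 + 2*x² (D(x) = (x² + x²) - 7 = 2*x² - 7 = -7 + 2*x²)
(I(4) - 1*4)*V(D(-6)) = (√2*√4 - 1*4)*(-7 + 2*(-6)²)² = (√2*2 - 4)*(-7 + 2*36)² = (2*√2 - 4)*(-7 + 72)² = (-4 + 2*√2)*65² = (-4 + 2*√2)*4225 = -16900 + 8450*√2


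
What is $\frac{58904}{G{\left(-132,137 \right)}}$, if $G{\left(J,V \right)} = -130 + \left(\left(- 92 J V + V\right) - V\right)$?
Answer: $\frac{29452}{831799} \approx 0.035408$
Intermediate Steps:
$G{\left(J,V \right)} = -130 - 92 J V$
$\frac{58904}{G{\left(-132,137 \right)}} = \frac{58904}{-130 - \left(-12144\right) 137} = \frac{58904}{-130 + 1663728} = \frac{58904}{1663598} = 58904 \cdot \frac{1}{1663598} = \frac{29452}{831799}$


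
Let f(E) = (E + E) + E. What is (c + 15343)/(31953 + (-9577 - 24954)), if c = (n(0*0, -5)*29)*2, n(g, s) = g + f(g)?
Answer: -15343/2578 ≈ -5.9515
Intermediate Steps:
f(E) = 3*E (f(E) = 2*E + E = 3*E)
n(g, s) = 4*g (n(g, s) = g + 3*g = 4*g)
c = 0 (c = ((4*(0*0))*29)*2 = ((4*0)*29)*2 = (0*29)*2 = 0*2 = 0)
(c + 15343)/(31953 + (-9577 - 24954)) = (0 + 15343)/(31953 + (-9577 - 24954)) = 15343/(31953 - 34531) = 15343/(-2578) = 15343*(-1/2578) = -15343/2578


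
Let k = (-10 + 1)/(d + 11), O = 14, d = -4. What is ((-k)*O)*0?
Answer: 0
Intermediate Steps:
k = -9/7 (k = (-10 + 1)/(-4 + 11) = -9/7 ≈ -1.2857)
((-k)*O)*0 = (-1*(-9/7)*14)*0 = ((9/7)*14)*0 = 18*0 = 0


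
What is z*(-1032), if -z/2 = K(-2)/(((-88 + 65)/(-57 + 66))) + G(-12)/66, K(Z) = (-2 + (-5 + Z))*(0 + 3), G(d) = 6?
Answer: 5564544/253 ≈ 21994.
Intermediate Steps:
K(Z) = -21 + 3*Z (K(Z) = (-7 + Z)*3 = -21 + 3*Z)
z = -5392/253 (z = -2*((-21 + 3*(-2))/(((-88 + 65)/(-57 + 66))) + 6/66) = -2*((-21 - 6)/((-23/9)) + 6*(1/66)) = -2*(-27/((-23*⅑)) + 1/11) = -2*(-27/(-23/9) + 1/11) = -2*(-27*(-9/23) + 1/11) = -2*(243/23 + 1/11) = -2*2696/253 = -5392/253 ≈ -21.312)
z*(-1032) = -5392/253*(-1032) = 5564544/253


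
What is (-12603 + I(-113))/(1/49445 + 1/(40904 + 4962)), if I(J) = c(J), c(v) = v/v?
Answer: -28579374750740/95311 ≈ -2.9985e+8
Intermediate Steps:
c(v) = 1
I(J) = 1
(-12603 + I(-113))/(1/49445 + 1/(40904 + 4962)) = (-12603 + 1)/(1/49445 + 1/(40904 + 4962)) = -12602/(1/49445 + 1/45866) = -12602/95311/2267844370 = -12602*2267844370/95311 = -28579374750740/95311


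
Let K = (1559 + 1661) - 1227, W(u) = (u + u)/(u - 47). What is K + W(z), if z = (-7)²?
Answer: 2042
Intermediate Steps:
z = 49
W(u) = 2*u/(-47 + u) (W(u) = (2*u)/(-47 + u) = 2*u/(-47 + u))
K = 1993 (K = 3220 - 1227 = 1993)
K + W(z) = 1993 + 2*49/(-47 + 49) = 1993 + 2*49/2 = 1993 + 2*49*(½) = 1993 + 49 = 2042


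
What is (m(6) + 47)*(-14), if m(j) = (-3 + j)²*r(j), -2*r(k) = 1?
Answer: -595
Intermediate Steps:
r(k) = -½ (r(k) = -½*1 = -½)
m(j) = -(-3 + j)²/2 (m(j) = (-3 + j)²*(-½) = -(-3 + j)²/2)
(m(6) + 47)*(-14) = (-(-3 + 6)²/2 + 47)*(-14) = (-½*3² + 47)*(-14) = (-½*9 + 47)*(-14) = (-9/2 + 47)*(-14) = (85/2)*(-14) = -595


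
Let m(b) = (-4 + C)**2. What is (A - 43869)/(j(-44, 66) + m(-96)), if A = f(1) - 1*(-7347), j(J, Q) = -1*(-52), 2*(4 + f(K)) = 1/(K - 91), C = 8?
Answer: -6574681/12240 ≈ -537.15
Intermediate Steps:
f(K) = -4 + 1/(2*(-91 + K)) (f(K) = -4 + 1/(2*(K - 91)) = -4 + 1/(2*(-91 + K)))
j(J, Q) = 52
A = 1321739/180 (A = (729 - 8*1)/(2*(-91 + 1)) - 1*(-7347) = (1/2)*(729 - 8)/(-90) + 7347 = (1/2)*(-1/90)*721 + 7347 = -721/180 + 7347 = 1321739/180 ≈ 7343.0)
m(b) = 16 (m(b) = (-4 + 8)**2 = 4**2 = 16)
(A - 43869)/(j(-44, 66) + m(-96)) = (1321739/180 - 43869)/(52 + 16) = -6574681/180/68 = -6574681/180*1/68 = -6574681/12240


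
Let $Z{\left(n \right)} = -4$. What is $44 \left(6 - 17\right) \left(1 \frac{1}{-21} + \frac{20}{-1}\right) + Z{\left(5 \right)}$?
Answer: $\frac{203680}{21} \approx 9699.0$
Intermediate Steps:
$44 \left(6 - 17\right) \left(1 \frac{1}{-21} + \frac{20}{-1}\right) + Z{\left(5 \right)} = 44 \left(6 - 17\right) \left(1 \frac{1}{-21} + \frac{20}{-1}\right) - 4 = 44 \left(- 11 \left(1 \left(- \frac{1}{21}\right) + 20 \left(-1\right)\right)\right) - 4 = 44 \left(- 11 \left(- \frac{1}{21} - 20\right)\right) - 4 = 44 \left(\left(-11\right) \left(- \frac{421}{21}\right)\right) - 4 = 44 \cdot \frac{4631}{21} - 4 = \frac{203764}{21} - 4 = \frac{203680}{21}$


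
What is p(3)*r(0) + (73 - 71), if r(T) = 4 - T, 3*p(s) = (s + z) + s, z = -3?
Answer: 6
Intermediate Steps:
p(s) = -1 + 2*s/3 (p(s) = ((s - 3) + s)/3 = ((-3 + s) + s)/3 = (-3 + 2*s)/3 = -1 + 2*s/3)
p(3)*r(0) + (73 - 71) = (-1 + (⅔)*3)*(4 - 1*0) + (73 - 71) = (-1 + 2)*(4 + 0) + 2 = 1*4 + 2 = 4 + 2 = 6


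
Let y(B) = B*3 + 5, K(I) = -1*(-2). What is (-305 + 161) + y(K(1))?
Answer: -133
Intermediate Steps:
K(I) = 2
y(B) = 5 + 3*B (y(B) = 3*B + 5 = 5 + 3*B)
(-305 + 161) + y(K(1)) = (-305 + 161) + (5 + 3*2) = -144 + (5 + 6) = -144 + 11 = -133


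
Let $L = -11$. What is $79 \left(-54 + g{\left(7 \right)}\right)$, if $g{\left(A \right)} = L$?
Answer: $-5135$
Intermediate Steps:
$g{\left(A \right)} = -11$
$79 \left(-54 + g{\left(7 \right)}\right) = 79 \left(-54 - 11\right) = 79 \left(-65\right) = -5135$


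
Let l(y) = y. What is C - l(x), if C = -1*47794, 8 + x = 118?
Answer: -47904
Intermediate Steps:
x = 110 (x = -8 + 118 = 110)
C = -47794
C - l(x) = -47794 - 1*110 = -47794 - 110 = -47904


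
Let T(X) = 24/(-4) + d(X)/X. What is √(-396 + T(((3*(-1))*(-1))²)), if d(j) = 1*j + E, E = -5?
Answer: I*√3614/3 ≈ 20.039*I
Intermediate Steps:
d(j) = -5 + j (d(j) = 1*j - 5 = j - 5 = -5 + j)
T(X) = -6 + (-5 + X)/X (T(X) = 24/(-4) + (-5 + X)/X = 24*(-¼) + (-5 + X)/X = -6 + (-5 + X)/X)
√(-396 + T(((3*(-1))*(-1))²)) = √(-396 + (-5 - 5/(((3*(-1))*(-1))²))) = √(-396 + (-5 - 5/((-3*(-1))²))) = √(-396 + (-5 - 5/(3²))) = √(-396 + (-5 - 5/9)) = √(-396 - 50/9) = √(-3614/9) = I*√3614/3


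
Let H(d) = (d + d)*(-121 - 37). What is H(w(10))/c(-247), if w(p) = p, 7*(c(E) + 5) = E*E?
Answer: -11060/30487 ≈ -0.36278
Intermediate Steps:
c(E) = -5 + E²/7 (c(E) = -5 + (E*E)/7 = -5 + E²/7)
H(d) = -316*d (H(d) = (2*d)*(-158) = -316*d)
H(w(10))/c(-247) = (-316*10)/(-5 + (⅐)*(-247)²) = -3160/(-5 + (⅐)*61009) = -3160/(-5 + 61009/7) = -3160/60974/7 = -3160*7/60974 = -11060/30487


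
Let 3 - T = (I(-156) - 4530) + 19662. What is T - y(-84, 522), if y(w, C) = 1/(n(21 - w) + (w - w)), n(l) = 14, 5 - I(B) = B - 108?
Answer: -215573/14 ≈ -15398.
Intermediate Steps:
I(B) = 113 - B (I(B) = 5 - (B - 108) = 5 - (-108 + B) = 5 + (108 - B) = 113 - B)
T = -15398 (T = 3 - (((113 - 1*(-156)) - 4530) + 19662) = 3 - (((113 + 156) - 4530) + 19662) = 3 - ((269 - 4530) + 19662) = 3 - (-4261 + 19662) = 3 - 1*15401 = 3 - 15401 = -15398)
y(w, C) = 1/14 (y(w, C) = 1/(14 + (w - w)) = 1/(14 + 0) = 1/14)
T - y(-84, 522) = -15398 - 1*1/14 = -15398 - 1/14 = -215573/14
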